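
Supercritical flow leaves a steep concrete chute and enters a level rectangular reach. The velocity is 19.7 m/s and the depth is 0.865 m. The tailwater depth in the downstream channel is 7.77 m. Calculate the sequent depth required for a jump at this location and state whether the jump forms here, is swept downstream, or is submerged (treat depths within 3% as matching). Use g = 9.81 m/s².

y₂ = 7.85 m; the jump forms here

Fr₁ = V₁/√(g·y₁) = 19.7/√(9.81×0.865) = 6.76.
Bélanger equation: y₂/y₁ = ½[√(1 + 8Fr₁²) − 1] = ½[√366.9 − 1] = 9.08.
y₂ = 9.08 × 0.865 = 7.85 m.
Tailwater y_tw = 7.77 m: y_tw ≈ y₂, so the jump forms here.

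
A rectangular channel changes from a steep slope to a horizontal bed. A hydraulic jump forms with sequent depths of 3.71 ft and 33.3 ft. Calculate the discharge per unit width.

For a rectangular channel the momentum equation gives q² = ½·g·y₁·y₂·(y₁ + y₂) = ½×32.2×3.71×33.3×37.0 = 73614.
q = √73614 = 271 ft²/s.

q = 271 ft²/s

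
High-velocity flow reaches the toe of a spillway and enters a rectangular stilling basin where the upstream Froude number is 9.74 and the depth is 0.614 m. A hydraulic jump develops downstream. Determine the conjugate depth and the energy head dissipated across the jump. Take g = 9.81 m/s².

Fr₁ = 9.74 (given).
Bélanger equation: y₂/y₁ = ½[√(1 + 8Fr₁²) − 1] = ½[√759.9 − 1] = 13.3.
y₂ = 13.3 × 0.614 = 8.16 m.
V₁ = Fr₁·√(g·y₁) = 9.74×√(9.81×0.614) = 23.9 m/s; q = V₁·y₁ = 14.7 m²/s. V₂ = q/y₂ = 14.7/8.16 = 1.80 m/s. E₁ = y₁ + V₁²/2g = 29.7 m; E₂ = y₂ + V₂²/2g = 8.32 m. ΔE = E₁ − E₂ = 21.4 m.

y₂ = 8.16 m; ΔE = 21.4 m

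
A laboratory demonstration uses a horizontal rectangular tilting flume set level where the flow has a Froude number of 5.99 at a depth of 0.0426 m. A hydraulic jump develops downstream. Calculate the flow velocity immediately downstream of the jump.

V₂ = 0.485 m/s

Fr₁ = 5.99 (given).
Bélanger equation: y₂/y₁ = ½[√(1 + 8Fr₁²) − 1] = ½[√288.0 − 1] = 7.99.
y₂ = 7.99 × 0.0426 = 0.340 m.
V₁ = Fr₁·√(g·y₁) = 5.99×√(9.81×0.0426) = 3.87 m/s; q = V₁·y₁ = 0.165 m²/s.
V₂ = q/y₂ = 0.165/0.340 = 0.485 m/s.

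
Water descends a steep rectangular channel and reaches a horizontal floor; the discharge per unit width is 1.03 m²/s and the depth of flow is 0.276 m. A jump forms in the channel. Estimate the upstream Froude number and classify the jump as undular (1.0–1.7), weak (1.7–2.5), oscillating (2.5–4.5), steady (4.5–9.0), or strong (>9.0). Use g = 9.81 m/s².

V₁ = q/y₁ = 1.03/0.276 = 3.73 m/s. Fr₁ = V₁/√(g·y₁) = 3.73/√(9.81×0.276) = 2.27.
Fr₁ = 2.27 lies in the weak range.

Fr₁ = 2.27; weak jump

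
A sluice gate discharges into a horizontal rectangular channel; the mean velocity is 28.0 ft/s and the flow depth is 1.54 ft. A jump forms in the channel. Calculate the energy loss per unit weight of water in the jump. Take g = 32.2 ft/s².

Fr₁ = V₁/√(g·y₁) = 28.0/√(32.2×1.54) = 3.98.
By Bélanger, y₂/y₁ = ½[√(1 + 8Fr₁²) − 1] = ½[√127.5 − 1] = 5.15.
y₂ = 5.15 × 1.54 = 7.92 ft.
q = V₁·y₁ = 28.0 × 1.54 = 43.1 ft²/s. V₂ = q/y₂ = 43.1/7.92 = 5.44 ft/s. E₁ = y₁ + V₁²/2g = 13.7 ft; E₂ = y₂ + V₂²/2g = 8.38 ft. ΔE = E₁ − E₂ = 5.33 ft.

ΔE = 5.33 ft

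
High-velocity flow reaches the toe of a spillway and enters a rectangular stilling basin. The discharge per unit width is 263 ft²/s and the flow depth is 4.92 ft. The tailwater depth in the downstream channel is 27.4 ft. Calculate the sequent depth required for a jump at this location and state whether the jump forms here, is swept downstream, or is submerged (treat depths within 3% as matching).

y₂ = 27.2 ft; the jump forms here

V₁ = q/y₁ = 263/4.92 = 53.5 ft/s. Fr₁ = V₁/√(g·y₁) = 53.5/√(32.2×4.92) = 4.25.
Sequent-depth ratio: y₂/y₁ = ½[√(1 + 8Fr₁²) − 1] = ½[√145.3 − 1] = 5.53.
y₂ = 5.53 × 4.92 = 27.2 ft.
Tailwater y_tw = 27.4 ft: y_tw ≈ y₂, so the jump forms here.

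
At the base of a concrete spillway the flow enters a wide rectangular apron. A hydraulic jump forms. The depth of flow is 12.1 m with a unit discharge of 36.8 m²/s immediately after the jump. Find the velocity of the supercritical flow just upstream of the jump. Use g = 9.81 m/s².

V₁ = 22.2 m/s

V₂ = q/y₂ = 36.8/12.1 = 3.04 m/s; Fr₂ = V₂/√(g·y₂) = 0.279.
From the momentum equation (using Fr₂), y₁/y₂ = ½[√(1 + 8Fr₂²) − 1] = ½[√1.623 − 1] = 0.137.
y₁ = 0.137 × 12.1 = 1.66 m.
V₁ = q/y₁ = 36.8/1.66 = 22.2 m/s.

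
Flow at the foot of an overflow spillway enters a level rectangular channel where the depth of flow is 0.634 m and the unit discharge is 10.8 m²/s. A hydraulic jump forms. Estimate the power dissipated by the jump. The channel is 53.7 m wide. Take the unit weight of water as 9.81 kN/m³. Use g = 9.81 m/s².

P = 53667 kW

V₁ = q/y₁ = 10.8/0.634 = 17.0 m/s. Fr₁ = V₁/√(g·y₁) = 17.0/√(9.81×0.634) = 6.83.
From the momentum equation for a rectangular channel, y₂/y₁ = ½[√(1 + 8Fr₁²) − 1] = ½[√374.3 − 1] = 9.17.
y₂ = 9.17 × 0.634 = 5.82 m.
Head loss: ΔE = (y₂ − y₁)³/(4y₁y₂) = (5.82 − 0.634)³/(4×0.634×5.82) = 139/14.7 = 9.43 m.
Q = q·b = 10.8 × 53.7 = 580 m³/s. P = γ·Q·ΔE = 9.81 × 580 × 9.43 = 53667 kW.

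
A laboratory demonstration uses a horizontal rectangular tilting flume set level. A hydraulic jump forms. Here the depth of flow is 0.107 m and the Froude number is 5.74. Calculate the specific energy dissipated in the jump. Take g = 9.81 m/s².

ΔE = 1.02 m

Fr₁ = 5.74 (given).
Sequent-depth ratio: y₂/y₁ = ½[√(1 + 8Fr₁²) − 1] = ½[√264.6 − 1] = 7.63.
y₂ = 7.63 × 0.107 = 0.817 m.
V₁ = Fr₁·√(g·y₁) = 5.74×√(9.81×0.107) = 5.88 m/s; q = V₁·y₁ = 0.629 m²/s. V₂ = q/y₂ = 0.629/0.817 = 0.770 m/s. E₁ = y₁ + V₁²/2g = 1.87 m; E₂ = y₂ + V₂²/2g = 0.847 m. ΔE = E₁ − E₂ = 1.02 m.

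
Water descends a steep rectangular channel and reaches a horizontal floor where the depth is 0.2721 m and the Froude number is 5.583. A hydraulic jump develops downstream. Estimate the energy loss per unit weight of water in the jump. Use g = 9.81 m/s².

ΔE = 2.419 m

Fr₁ = 5.583 (given).
From the momentum equation for a rectangular channel, y₂/y₁ = ½[√(1 + 8Fr₁²) − 1] = ½[√250.36 − 1] = 7.411.
y₂ = 7.411 × 0.2721 = 2.017 m.
Head loss: ΔE = (y₂ − y₁)³/(4y₁y₂) = (2.017 − 0.2721)³/(4×0.2721×2.017) = 5.309/2.195 = 2.419 m.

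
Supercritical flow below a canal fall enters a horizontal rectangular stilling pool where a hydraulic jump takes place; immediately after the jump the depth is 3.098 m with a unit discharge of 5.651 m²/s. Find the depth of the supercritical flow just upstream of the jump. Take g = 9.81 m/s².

V₂ = q/y₂ = 5.651/3.098 = 1.824 m/s; Fr₂ = V₂/√(g·y₂) = 0.3309.
Since the conjugate-depth ratio holds either way, y₁/y₂ = ½[√(1 + 8Fr₂²) − 1] = ½[√1.8758 − 1] = 0.1848.
y₁ = 0.1848 × 3.098 = 0.5725 m.

y₁ = 0.5725 m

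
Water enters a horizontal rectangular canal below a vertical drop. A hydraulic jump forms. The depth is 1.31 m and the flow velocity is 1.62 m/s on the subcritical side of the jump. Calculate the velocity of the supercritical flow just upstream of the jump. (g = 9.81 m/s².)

V₁ = 5.20 m/s

Fr₂ = V₂/√(g·y₂) = 1.62/√(9.81×1.31) = 0.452.
The Bélanger relation is symmetric: y₁/y₂ = ½[√(1 + 8Fr₂²) − 1] = ½[√2.634 − 1] = 0.311.
y₁ = 0.311 × 1.31 = 0.408 m.
V₁ = q/y₁ = 2.12/0.408 = 5.20 m/s.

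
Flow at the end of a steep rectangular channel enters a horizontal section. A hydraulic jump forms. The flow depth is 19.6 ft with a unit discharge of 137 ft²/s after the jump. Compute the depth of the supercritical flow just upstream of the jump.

V₂ = q/y₂ = 137/19.6 = 6.99 ft/s; Fr₂ = V₂/√(g·y₂) = 0.278.
Applying the sequent-depth relation in reverse, y₁/y₂ = ½[√(1 + 8Fr₂²) − 1] = ½[√1.619 − 1] = 0.136.
y₁ = 0.136 × 19.6 = 2.67 ft.

y₁ = 2.67 ft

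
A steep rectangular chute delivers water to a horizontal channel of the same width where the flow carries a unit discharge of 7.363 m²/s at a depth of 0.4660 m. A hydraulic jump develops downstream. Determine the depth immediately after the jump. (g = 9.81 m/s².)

V₁ = q/y₁ = 7.363/0.4660 = 15.80 m/s. Fr₁ = V₁/√(g·y₁) = 15.80/√(9.81×0.4660) = 7.390.
Bélanger equation: y₂/y₁ = ½[√(1 + 8Fr₁²) − 1] = ½[√437.89 − 1] = 9.963.
y₂ = 9.963 × 0.4660 = 4.643 m.

y₂ = 4.643 m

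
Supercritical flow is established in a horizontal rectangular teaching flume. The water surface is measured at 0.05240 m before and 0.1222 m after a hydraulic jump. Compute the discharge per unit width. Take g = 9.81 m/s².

For a rectangular channel the momentum equation gives q² = ½·g·y₁·y₂·(y₁ + y₂) = ½×9.81×0.05240×0.1222×0.1746 = 0.005484.
q = √0.005484 = 0.07405 m²/s.

q = 0.07405 m²/s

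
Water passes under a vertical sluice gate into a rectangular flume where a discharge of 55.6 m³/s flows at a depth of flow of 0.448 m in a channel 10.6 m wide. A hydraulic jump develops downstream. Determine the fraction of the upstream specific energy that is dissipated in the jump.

q = Q/b = 55.6/10.6 = 5.25 m²/s; V₁ = q/y₁ = 11.7 m/s. Fr₁ = V₁/√(g·y₁) = 5.58.
Conjugate-depth relation: y₂/y₁ = ½[√(1 + 8Fr₁²) − 1] = ½[√250.5 − 1] = 7.41.
y₂ = 7.41 × 0.448 = 3.32 m.
E₁ = y₁ + V₁²/2g = 7.43 m. ΔE = (y₂ − y₁)³/(4y₁y₂) = 3.99 m. ΔE/E₁ = 3.99/7.43 = 0.536.

ΔE/E₁ = 0.536 (53.6%)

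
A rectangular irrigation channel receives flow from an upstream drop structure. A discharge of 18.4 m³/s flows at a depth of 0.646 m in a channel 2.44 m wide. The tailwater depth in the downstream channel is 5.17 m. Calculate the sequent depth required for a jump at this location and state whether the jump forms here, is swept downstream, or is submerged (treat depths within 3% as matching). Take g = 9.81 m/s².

y₂ = 3.93 m; the jump is submerged

q = Q/b = 18.4/2.44 = 7.54 m²/s; V₁ = q/y₁ = 11.7 m/s. Fr₁ = V₁/√(g·y₁) = 4.64.
From the momentum equation for a rectangular channel, y₂/y₁ = ½[√(1 + 8Fr₁²) − 1] = ½[√173.0 − 1] = 6.08.
y₂ = 6.08 × 0.646 = 3.93 m.
Tailwater y_tw = 5.17 m: y_tw > y₂, so the jump is submerged.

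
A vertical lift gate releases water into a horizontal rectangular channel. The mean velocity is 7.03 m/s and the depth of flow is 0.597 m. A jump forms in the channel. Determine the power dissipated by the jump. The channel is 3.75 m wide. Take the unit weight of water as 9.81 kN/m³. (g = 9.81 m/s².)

Fr₁ = V₁/√(g·y₁) = 7.03/√(9.81×0.597) = 2.90.
By Bélanger, y₂/y₁ = ½[√(1 + 8Fr₁²) − 1] = ½[√68.51 − 1] = 3.64.
y₂ = 3.64 × 0.597 = 2.17 m.
q = V₁·y₁ = 7.03 × 0.597 = 4.20 m²/s. V₂ = q/y₂ = 4.20/2.17 = 1.93 m/s. E₁ = y₁ + V₁²/2g = 3.12 m; E₂ = y₂ + V₂²/2g = 2.36 m. ΔE = E₁ − E₂ = 0.753 m.
Q = q·b = 4.20 × 3.75 = 15.7 m³/s. P = γ·Q·ΔE = 9.81 × 15.7 × 0.753 = 116 kW.

P = 116 kW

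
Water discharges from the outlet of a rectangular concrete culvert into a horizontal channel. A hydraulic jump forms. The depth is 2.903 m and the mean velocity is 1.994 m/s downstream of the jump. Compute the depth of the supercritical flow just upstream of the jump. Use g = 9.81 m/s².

Fr₂ = V₂/√(g·y₂) = 1.994/√(9.81×2.903) = 0.3737.
Since the conjugate-depth ratio holds either way, y₁/y₂ = ½[√(1 + 8Fr₂²) − 1] = ½[√2.1169 − 1] = 0.2275.
y₁ = 0.2275 × 2.903 = 0.6604 m.

y₁ = 0.6604 m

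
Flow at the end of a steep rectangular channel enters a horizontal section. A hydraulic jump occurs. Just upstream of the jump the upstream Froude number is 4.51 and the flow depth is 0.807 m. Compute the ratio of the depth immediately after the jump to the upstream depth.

y₂/y₁ = 5.90

Fr₁ = 4.51 (given).
From the momentum equation for a rectangular channel, y₂/y₁ = ½[√(1 + 8Fr₁²) − 1] = ½[√163.7 − 1] = 5.90.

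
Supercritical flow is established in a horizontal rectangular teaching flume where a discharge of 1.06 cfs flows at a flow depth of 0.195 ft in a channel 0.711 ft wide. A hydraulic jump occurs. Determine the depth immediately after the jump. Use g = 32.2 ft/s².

q = Q/b = 1.06/0.711 = 1.49 ft²/s; V₁ = q/y₁ = 7.65 ft/s. Fr₁ = V₁/√(g·y₁) = 3.05.
From the momentum equation for a rectangular channel, y₂/y₁ = ½[√(1 + 8Fr₁²) − 1] = ½[√75.47 − 1] = 3.84.
y₂ = 3.84 × 0.195 = 0.750 ft.

y₂ = 0.750 ft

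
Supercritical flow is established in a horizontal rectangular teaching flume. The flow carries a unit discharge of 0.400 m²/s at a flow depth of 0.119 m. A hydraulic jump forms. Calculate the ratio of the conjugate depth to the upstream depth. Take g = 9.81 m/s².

y₂/y₁ = 3.93

V₁ = q/y₁ = 0.400/0.119 = 3.36 m/s. Fr₁ = V₁/√(g·y₁) = 3.36/√(9.81×0.119) = 3.11.
Bélanger equation: y₂/y₁ = ½[√(1 + 8Fr₁²) − 1] = ½[√78.43 − 1] = 3.93.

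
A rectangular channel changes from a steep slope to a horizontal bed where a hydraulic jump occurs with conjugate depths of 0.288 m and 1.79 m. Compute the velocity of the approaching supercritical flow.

V₁ = 7.96 m/s

For a rectangular channel the momentum equation gives q² = ½·g·y₁·y₂·(y₁ + y₂) = ½×9.81×0.288×1.79×2.08 = 5.25.
q = √5.25 = 2.29 m²/s.
V₁ = q/y₁ = 2.29/0.288 = 7.96 m/s.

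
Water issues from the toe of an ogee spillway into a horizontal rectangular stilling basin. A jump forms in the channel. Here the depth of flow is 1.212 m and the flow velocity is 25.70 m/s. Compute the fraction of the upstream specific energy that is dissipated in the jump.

ΔE/E₁ = 0.641 (64.1%)

Fr₁ = V₁/√(g·y₁) = 25.70/√(9.81×1.212) = 7.453.
Sequent-depth ratio: y₂/y₁ = ½[√(1 + 8Fr₁²) − 1] = ½[√445.41 − 1] = 10.05.
y₂ = 10.05 × 1.212 = 12.18 m.
E₁ = y₁ + V₁²/2g = 34.88 m. ΔE = (y₂ − y₁)³/(4y₁y₂) = 22.36 m. ΔE/E₁ = 22.36/34.88 = 0.641.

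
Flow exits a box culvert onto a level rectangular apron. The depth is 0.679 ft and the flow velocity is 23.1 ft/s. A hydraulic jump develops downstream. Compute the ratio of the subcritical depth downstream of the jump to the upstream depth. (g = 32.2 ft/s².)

Fr₁ = V₁/√(g·y₁) = 23.1/√(32.2×0.679) = 4.94.
From the momentum equation for a rectangular channel, y₂/y₁ = ½[√(1 + 8Fr₁²) − 1] = ½[√196.2 − 1] = 6.50.

y₂/y₁ = 6.50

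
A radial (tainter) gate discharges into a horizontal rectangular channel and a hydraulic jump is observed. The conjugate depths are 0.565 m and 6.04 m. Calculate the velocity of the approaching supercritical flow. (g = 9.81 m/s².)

V₁ = 18.6 m/s

For a rectangular channel the momentum equation gives q² = ½·g·y₁·y₂·(y₁ + y₂) = ½×9.81×0.565×6.04×6.61 = 111.
q = √111 = 10.5 m²/s.
V₁ = q/y₁ = 10.5/0.565 = 18.6 m/s.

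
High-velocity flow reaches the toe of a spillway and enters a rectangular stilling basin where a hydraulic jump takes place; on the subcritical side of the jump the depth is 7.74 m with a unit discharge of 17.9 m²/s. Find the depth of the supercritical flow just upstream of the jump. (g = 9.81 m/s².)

V₂ = q/y₂ = 17.9/7.74 = 2.31 m/s; Fr₂ = V₂/√(g·y₂) = 0.265.
From the momentum equation (using Fr₂), y₁/y₂ = ½[√(1 + 8Fr₂²) − 1] = ½[√1.564 − 1] = 0.125.
y₁ = 0.125 × 7.74 = 0.969 m.

y₁ = 0.969 m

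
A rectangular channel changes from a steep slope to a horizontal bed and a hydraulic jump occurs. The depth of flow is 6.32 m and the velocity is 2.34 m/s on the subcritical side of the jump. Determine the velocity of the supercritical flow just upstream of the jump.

V₁ = 15.3 m/s

Fr₂ = V₂/√(g·y₂) = 2.34/√(9.81×6.32) = 0.297.
The Bélanger relation is symmetric: y₁/y₂ = ½[√(1 + 8Fr₂²) − 1] = ½[√1.707 − 1] = 0.153.
y₁ = 0.153 × 6.32 = 0.968 m.
V₁ = q/y₁ = 14.8/0.968 = 15.3 m/s.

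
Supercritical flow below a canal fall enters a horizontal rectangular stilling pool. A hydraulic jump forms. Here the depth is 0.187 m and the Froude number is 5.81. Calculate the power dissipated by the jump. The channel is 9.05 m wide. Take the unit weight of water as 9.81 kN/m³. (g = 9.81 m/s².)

P = 241 kW

Fr₁ = 5.81 (given).
Sequent-depth ratio: y₂/y₁ = ½[√(1 + 8Fr₁²) − 1] = ½[√271.0 − 1] = 7.73.
y₂ = 7.73 × 0.187 = 1.45 m.
Head loss: ΔE = (y₂ − y₁)³/(4y₁y₂) = (1.45 − 0.187)³/(4×0.187×1.45) = 1.99/1.08 = 1.84 m.
V₁ = Fr₁·√(g·y₁) = 5.81×√(9.81×0.187) = 7.87 m/s; q = V₁·y₁ = 1.47 m²/s. Q = q·b = 1.47 × 9.05 = 13.3 m³/s. P = γ·Q·ΔE = 9.81 × 13.3 × 1.84 = 241 kW.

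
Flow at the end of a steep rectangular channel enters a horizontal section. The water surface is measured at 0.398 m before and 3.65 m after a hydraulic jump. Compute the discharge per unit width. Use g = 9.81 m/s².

q = 5.37 m²/s

For a rectangular channel the momentum equation gives q² = ½·g·y₁·y₂·(y₁ + y₂) = ½×9.81×0.398×3.65×4.05 = 28.8.
q = √28.8 = 5.37 m²/s.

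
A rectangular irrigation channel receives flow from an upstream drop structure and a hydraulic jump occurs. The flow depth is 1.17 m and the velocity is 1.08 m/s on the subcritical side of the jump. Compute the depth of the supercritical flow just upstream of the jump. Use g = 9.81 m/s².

Fr₂ = V₂/√(g·y₂) = 1.08/√(9.81×1.17) = 0.319.
From the momentum equation (using Fr₂), y₁/y₂ = ½[√(1 + 8Fr₂²) − 1] = ½[√1.813 − 1] = 0.173.
y₁ = 0.173 × 1.17 = 0.203 m.

y₁ = 0.203 m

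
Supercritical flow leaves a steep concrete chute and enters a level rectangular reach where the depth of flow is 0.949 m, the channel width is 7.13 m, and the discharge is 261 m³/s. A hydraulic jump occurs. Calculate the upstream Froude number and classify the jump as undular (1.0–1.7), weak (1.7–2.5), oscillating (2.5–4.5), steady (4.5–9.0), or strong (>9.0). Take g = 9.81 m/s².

Fr₁ = 12.6; strong jump

q = Q/b = 261/7.13 = 36.6 m²/s; V₁ = q/y₁ = 38.6 m/s. Fr₁ = V₁/√(g·y₁) = 12.6.
Fr₁ = 12.6 lies in the strong range.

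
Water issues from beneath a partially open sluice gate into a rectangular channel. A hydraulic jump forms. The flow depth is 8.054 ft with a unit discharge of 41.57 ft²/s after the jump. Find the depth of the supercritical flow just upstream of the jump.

V₂ = q/y₂ = 41.57/8.054 = 5.161 ft/s; Fr₂ = V₂/√(g·y₂) = 0.3205.
Applying the sequent-depth relation in reverse, y₁/y₂ = ½[√(1 + 8Fr₂²) − 1] = ½[√1.8218 − 1] = 0.1749.
y₁ = 0.1749 × 8.054 = 1.408 ft.

y₁ = 1.408 ft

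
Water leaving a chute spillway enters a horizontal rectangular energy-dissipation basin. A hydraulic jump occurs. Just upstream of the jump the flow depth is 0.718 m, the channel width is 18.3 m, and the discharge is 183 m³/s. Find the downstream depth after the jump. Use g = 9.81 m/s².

q = Q/b = 183/18.3 = 10.0 m²/s; V₁ = q/y₁ = 13.9 m/s. Fr₁ = V₁/√(g·y₁) = 5.25.
Bélanger equation: y₂/y₁ = ½[√(1 + 8Fr₁²) − 1] = ½[√221.3 − 1] = 6.94.
y₂ = 6.94 × 0.718 = 4.98 m.

y₂ = 4.98 m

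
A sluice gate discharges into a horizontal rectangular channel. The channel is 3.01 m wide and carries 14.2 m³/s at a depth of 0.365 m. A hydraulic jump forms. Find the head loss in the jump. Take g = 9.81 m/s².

q = Q/b = 14.2/3.01 = 4.72 m²/s; V₁ = q/y₁ = 12.9 m/s. Fr₁ = V₁/√(g·y₁) = 6.83.
Sequent-depth ratio: y₂/y₁ = ½[√(1 + 8Fr₁²) − 1] = ½[√374.2 − 1] = 9.17.
y₂ = 9.17 × 0.365 = 3.35 m.
Head loss: ΔE = (y₂ − y₁)³/(4y₁y₂) = (3.35 − 0.365)³/(4×0.365×3.35) = 26.5/4.89 = 5.43 m.

ΔE = 5.43 m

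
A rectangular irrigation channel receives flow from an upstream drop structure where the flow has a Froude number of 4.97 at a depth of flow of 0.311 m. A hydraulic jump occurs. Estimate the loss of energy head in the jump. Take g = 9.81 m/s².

ΔE = 2.03 m

Fr₁ = 4.97 (given).
Bélanger equation: y₂/y₁ = ½[√(1 + 8Fr₁²) − 1] = ½[√198.6 − 1] = 6.55.
y₂ = 6.55 × 0.311 = 2.04 m.
Head loss: ΔE = (y₂ − y₁)³/(4y₁y₂) = (2.04 − 0.311)³/(4×0.311×2.04) = 5.13/2.53 = 2.03 m.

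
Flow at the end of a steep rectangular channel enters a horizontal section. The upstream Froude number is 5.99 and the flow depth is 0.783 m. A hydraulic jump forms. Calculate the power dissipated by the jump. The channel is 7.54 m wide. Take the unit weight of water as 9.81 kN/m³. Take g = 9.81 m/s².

P = 8035 kW

Fr₁ = 5.99 (given).
Sequent-depth ratio: y₂/y₁ = ½[√(1 + 8Fr₁²) − 1] = ½[√288.0 − 1] = 7.99.
y₂ = 7.99 × 0.783 = 6.25 m.
V₁ = Fr₁·√(g·y₁) = 5.99×√(9.81×0.783) = 16.6 m/s; q = V₁·y₁ = 13.0 m²/s. V₂ = q/y₂ = 13.0/6.25 = 2.08 m/s. E₁ = y₁ + V₁²/2g = 14.8 m; E₂ = y₂ + V₂²/2g = 6.47 m. ΔE = E₁ − E₂ = 8.36 m.
Q = q·b = 13.0 × 7.54 = 98.0 m³/s. P = γ·Q·ΔE = 9.81 × 98.0 × 8.36 = 8035 kW.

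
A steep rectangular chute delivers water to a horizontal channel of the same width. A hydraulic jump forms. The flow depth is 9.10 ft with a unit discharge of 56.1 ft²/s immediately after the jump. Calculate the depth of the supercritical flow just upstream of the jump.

V₂ = q/y₂ = 56.1/9.10 = 6.16 ft/s; Fr₂ = V₂/√(g·y₂) = 0.360.
Since the conjugate-depth ratio holds either way, y₁/y₂ = ½[√(1 + 8Fr₂²) − 1] = ½[√2.038 − 1] = 0.214.
y₁ = 0.214 × 9.10 = 1.94 ft.

y₁ = 1.94 ft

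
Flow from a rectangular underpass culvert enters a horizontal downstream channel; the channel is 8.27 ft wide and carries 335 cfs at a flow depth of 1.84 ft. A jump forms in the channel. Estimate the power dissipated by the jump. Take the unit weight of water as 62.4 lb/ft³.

P = 83.5 hp

q = Q/b = 335/8.27 = 40.5 ft²/s; V₁ = q/y₁ = 22.0 ft/s. Fr₁ = V₁/√(g·y₁) = 2.86.
By Bélanger, y₂/y₁ = ½[√(1 + 8Fr₁²) − 1] = ½[√66.44 − 1] = 3.58.
y₂ = 3.58 × 1.84 = 6.58 ft.
V₂ = q/y₂ = 40.5/6.58 = 6.16 ft/s. E₁ = y₁ + V₁²/2g = 9.37 ft; E₂ = y₂ + V₂²/2g = 7.17 ft. ΔE = E₁ − E₂ = 2.20 ft.
P = γ·Q·ΔE/550 = 62.4 × 335 × 2.20 / 550 = 83.5 hp.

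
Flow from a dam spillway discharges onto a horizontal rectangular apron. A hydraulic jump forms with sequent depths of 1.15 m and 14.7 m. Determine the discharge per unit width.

q = 36.3 m²/s

For a rectangular channel the momentum equation gives q² = ½·g·y₁·y₂·(y₁ + y₂) = ½×9.81×1.15×14.7×15.8 = 1314.
q = √1314 = 36.3 m²/s.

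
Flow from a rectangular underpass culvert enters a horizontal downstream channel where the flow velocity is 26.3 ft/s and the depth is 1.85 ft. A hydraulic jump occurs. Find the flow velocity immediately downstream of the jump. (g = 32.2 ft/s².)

V₂ = 6.05 ft/s

Fr₁ = V₁/√(g·y₁) = 26.3/√(32.2×1.85) = 3.41.
From the momentum equation for a rectangular channel, y₂/y₁ = ½[√(1 + 8Fr₁²) − 1] = ½[√93.89 − 1] = 4.34.
y₂ = 4.34 × 1.85 = 8.04 ft.
q = V₁·y₁ = 26.3 × 1.85 = 48.7 ft²/s.
V₂ = q/y₂ = 48.7/8.04 = 6.05 ft/s.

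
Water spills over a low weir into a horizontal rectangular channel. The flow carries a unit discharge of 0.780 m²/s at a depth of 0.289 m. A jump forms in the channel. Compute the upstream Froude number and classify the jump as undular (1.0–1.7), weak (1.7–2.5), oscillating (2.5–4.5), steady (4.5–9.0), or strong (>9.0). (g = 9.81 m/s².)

Fr₁ = 1.60; undular jump

V₁ = q/y₁ = 0.780/0.289 = 2.70 m/s. Fr₁ = V₁/√(g·y₁) = 2.70/√(9.81×0.289) = 1.60.
Fr₁ = 1.60 lies in the undular range.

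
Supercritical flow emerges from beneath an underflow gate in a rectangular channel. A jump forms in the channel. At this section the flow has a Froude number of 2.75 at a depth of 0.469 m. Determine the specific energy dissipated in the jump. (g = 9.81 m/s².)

Fr₁ = 2.75 (given).
By Bélanger, y₂/y₁ = ½[√(1 + 8Fr₁²) − 1] = ½[√61.50 − 1] = 3.42.
y₂ = 3.42 × 0.469 = 1.60 m.
V₁ = Fr₁·√(g·y₁) = 2.75×√(9.81×0.469) = 5.90 m/s; q = V₁·y₁ = 2.77 m²/s. V₂ = q/y₂ = 2.77/1.60 = 1.72 m/s. E₁ = y₁ + V₁²/2g = 2.24 m; E₂ = y₂ + V₂²/2g = 1.76 m. ΔE = E₁ − E₂ = 0.486 m.

ΔE = 0.486 m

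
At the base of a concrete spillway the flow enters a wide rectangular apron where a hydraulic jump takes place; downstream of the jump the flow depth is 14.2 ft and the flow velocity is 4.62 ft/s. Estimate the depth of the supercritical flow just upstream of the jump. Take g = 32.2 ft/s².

y₁ = 1.22 ft

Fr₂ = V₂/√(g·y₂) = 4.62/√(32.2×14.2) = 0.216.
Since the conjugate-depth ratio holds either way, y₁/y₂ = ½[√(1 + 8Fr₂²) − 1] = ½[√1.373 − 1] = 0.0860.
y₁ = 0.0860 × 14.2 = 1.22 ft.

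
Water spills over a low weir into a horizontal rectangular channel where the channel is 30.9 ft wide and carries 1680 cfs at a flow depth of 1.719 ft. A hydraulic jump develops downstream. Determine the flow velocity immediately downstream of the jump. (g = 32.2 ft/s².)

V₂ = 5.716 ft/s

q = Q/b = 1680/30.9 = 54.37 ft²/s; V₁ = q/y₁ = 31.63 ft/s. Fr₁ = V₁/√(g·y₁) = 4.251.
Conjugate-depth relation: y₂/y₁ = ½[√(1 + 8Fr₁²) − 1] = ½[√145.58 − 1] = 5.533.
y₂ = 5.533 × 1.719 = 9.511 ft.
V₂ = q/y₂ = 54.37/9.511 = 5.716 ft/s.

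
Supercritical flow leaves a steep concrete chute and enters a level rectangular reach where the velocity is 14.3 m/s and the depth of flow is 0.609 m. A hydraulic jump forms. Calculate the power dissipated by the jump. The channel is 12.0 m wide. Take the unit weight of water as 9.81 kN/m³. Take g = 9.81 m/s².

Fr₁ = V₁/√(g·y₁) = 14.3/√(9.81×0.609) = 5.85.
Sequent-depth ratio: y₂/y₁ = ½[√(1 + 8Fr₁²) − 1] = ½[√274.8 − 1] = 7.79.
y₂ = 7.79 × 0.609 = 4.74 m.
q = V₁·y₁ = 14.3 × 0.609 = 8.71 m²/s. V₂ = q/y₂ = 8.71/4.74 = 1.84 m/s. E₁ = y₁ + V₁²/2g = 11.0 m; E₂ = y₂ + V₂²/2g = 4.92 m. ΔE = E₁ − E₂ = 6.12 m.
Q = q·b = 8.71 × 12.0 = 105 m³/s. P = γ·Q·ΔE = 9.81 × 105 × 6.12 = 6270 kW.

P = 6270 kW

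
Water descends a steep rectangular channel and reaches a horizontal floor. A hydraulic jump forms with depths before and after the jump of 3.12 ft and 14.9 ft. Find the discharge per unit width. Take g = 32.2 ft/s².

For a rectangular channel the momentum equation gives q² = ½·g·y₁·y₂·(y₁ + y₂) = ½×32.2×3.12×14.9×18.0 = 13487.
q = √13487 = 116 ft²/s.

q = 116 ft²/s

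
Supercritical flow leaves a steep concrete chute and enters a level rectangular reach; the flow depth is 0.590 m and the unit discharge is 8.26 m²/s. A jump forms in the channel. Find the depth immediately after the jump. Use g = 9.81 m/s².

y₂ = 4.57 m

V₁ = q/y₁ = 8.26/0.590 = 14.0 m/s. Fr₁ = V₁/√(g·y₁) = 14.0/√(9.81×0.590) = 5.82.
By Bélanger, y₂/y₁ = ½[√(1 + 8Fr₁²) − 1] = ½[√271.9 − 1] = 7.74.
y₂ = 7.74 × 0.590 = 4.57 m.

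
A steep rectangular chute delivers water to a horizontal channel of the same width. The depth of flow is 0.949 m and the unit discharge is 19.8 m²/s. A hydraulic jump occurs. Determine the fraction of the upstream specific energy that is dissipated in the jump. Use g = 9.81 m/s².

ΔE/E₁ = 0.612 (61.2%)

V₁ = q/y₁ = 19.8/0.949 = 20.9 m/s. Fr₁ = V₁/√(g·y₁) = 20.9/√(9.81×0.949) = 6.84.
By Bélanger, y₂/y₁ = ½[√(1 + 8Fr₁²) − 1] = ½[√375.1 − 1] = 9.18.
y₂ = 9.18 × 0.949 = 8.72 m.
E₁ = y₁ + V₁²/2g = 23.1 m. ΔE = (y₂ − y₁)³/(4y₁y₂) = 14.2 m. ΔE/E₁ = 14.2/23.1 = 0.612.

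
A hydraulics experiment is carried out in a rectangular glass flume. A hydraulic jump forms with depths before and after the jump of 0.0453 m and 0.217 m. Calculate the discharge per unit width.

For a rectangular channel the momentum equation gives q² = ½·g·y₁·y₂·(y₁ + y₂) = ½×9.81×0.0453×0.217×0.262 = 0.0126.
q = √0.0126 = 0.112 m²/s.

q = 0.112 m²/s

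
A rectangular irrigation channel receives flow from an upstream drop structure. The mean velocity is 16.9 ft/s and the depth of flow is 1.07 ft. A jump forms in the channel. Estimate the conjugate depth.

y₂ = 3.85 ft

Fr₁ = V₁/√(g·y₁) = 16.9/√(32.2×1.07) = 2.88.
Conjugate-depth relation: y₂/y₁ = ½[√(1 + 8Fr₁²) − 1] = ½[√67.32 − 1] = 3.60.
y₂ = 3.60 × 1.07 = 3.85 ft.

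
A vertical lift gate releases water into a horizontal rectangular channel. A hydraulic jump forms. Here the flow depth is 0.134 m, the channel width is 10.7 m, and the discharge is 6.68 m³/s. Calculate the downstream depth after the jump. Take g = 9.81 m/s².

q = Q/b = 6.68/10.7 = 0.624 m²/s; V₁ = q/y₁ = 4.66 m/s. Fr₁ = V₁/√(g·y₁) = 4.06.
Bélanger equation: y₂/y₁ = ½[√(1 + 8Fr₁²) − 1] = ½[√133.1 − 1] = 5.27.
y₂ = 5.27 × 0.134 = 0.706 m.

y₂ = 0.706 m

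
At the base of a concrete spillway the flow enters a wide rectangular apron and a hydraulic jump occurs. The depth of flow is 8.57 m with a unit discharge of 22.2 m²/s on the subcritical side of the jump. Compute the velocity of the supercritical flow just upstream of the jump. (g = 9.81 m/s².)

V₂ = q/y₂ = 22.2/8.57 = 2.59 m/s; Fr₂ = V₂/√(g·y₂) = 0.283.
From the momentum equation (using Fr₂), y₁/y₂ = ½[√(1 + 8Fr₂²) − 1] = ½[√1.639 − 1] = 0.140.
y₁ = 0.140 × 8.57 = 1.20 m.
V₁ = q/y₁ = 22.2/1.20 = 18.5 m/s.

V₁ = 18.5 m/s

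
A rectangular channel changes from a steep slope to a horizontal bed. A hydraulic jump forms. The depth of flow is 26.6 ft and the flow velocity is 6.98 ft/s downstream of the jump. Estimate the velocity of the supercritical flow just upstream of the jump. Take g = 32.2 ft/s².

Fr₂ = V₂/√(g·y₂) = 6.98/√(32.2×26.6) = 0.238.
Since the conjugate-depth ratio holds either way, y₁/y₂ = ½[√(1 + 8Fr₂²) − 1] = ½[√1.455 − 1] = 0.103.
y₁ = 0.103 × 26.6 = 2.74 ft.
V₁ = q/y₁ = 186/2.74 = 67.7 ft/s.

V₁ = 67.7 ft/s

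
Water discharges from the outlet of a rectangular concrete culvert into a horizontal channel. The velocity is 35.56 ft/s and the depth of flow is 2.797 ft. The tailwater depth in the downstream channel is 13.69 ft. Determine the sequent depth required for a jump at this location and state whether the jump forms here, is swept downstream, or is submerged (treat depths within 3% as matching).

Fr₁ = V₁/√(g·y₁) = 35.56/√(32.2×2.797) = 3.747.
Bélanger equation: y₂/y₁ = ½[√(1 + 8Fr₁²) − 1] = ½[√113.32 − 1] = 4.823.
y₂ = 4.823 × 2.797 = 13.49 ft.
Tailwater y_tw = 13.69 ft: y_tw ≈ y₂, so the jump forms here.

y₂ = 13.49 ft; the jump forms here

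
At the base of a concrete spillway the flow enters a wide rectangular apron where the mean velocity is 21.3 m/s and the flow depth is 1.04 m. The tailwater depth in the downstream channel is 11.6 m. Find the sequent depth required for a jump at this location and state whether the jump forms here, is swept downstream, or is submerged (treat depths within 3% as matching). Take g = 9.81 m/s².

Fr₁ = V₁/√(g·y₁) = 21.3/√(9.81×1.04) = 6.67.
By Bélanger, y₂/y₁ = ½[√(1 + 8Fr₁²) − 1] = ½[√356.8 − 1] = 8.94.
y₂ = 8.94 × 1.04 = 9.30 m.
Tailwater y_tw = 11.6 m: y_tw > y₂, so the jump is submerged.

y₂ = 9.30 m; the jump is submerged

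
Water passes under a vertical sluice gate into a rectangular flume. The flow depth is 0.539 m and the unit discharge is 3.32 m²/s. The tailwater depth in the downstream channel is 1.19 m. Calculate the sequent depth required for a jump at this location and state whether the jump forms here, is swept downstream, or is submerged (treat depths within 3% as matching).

y₂ = 1.79 m; the jump is swept downstream

V₁ = q/y₁ = 3.32/0.539 = 6.16 m/s. Fr₁ = V₁/√(g·y₁) = 6.16/√(9.81×0.539) = 2.68.
Bélanger equation: y₂/y₁ = ½[√(1 + 8Fr₁²) − 1] = ½[√58.40 − 1] = 3.32.
y₂ = 3.32 × 0.539 = 1.79 m.
Tailwater y_tw = 1.19 m: y_tw < y₂, so the jump is swept downstream.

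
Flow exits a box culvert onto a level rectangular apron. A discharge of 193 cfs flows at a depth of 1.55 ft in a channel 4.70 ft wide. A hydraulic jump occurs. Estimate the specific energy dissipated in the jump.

q = Q/b = 193/4.70 = 41.1 ft²/s; V₁ = q/y₁ = 26.5 ft/s. Fr₁ = V₁/√(g·y₁) = 3.75.
From the momentum equation for a rectangular channel, y₂/y₁ = ½[√(1 + 8Fr₁²) − 1] = ½[√113.5 − 1] = 4.83.
y₂ = 4.83 × 1.55 = 7.48 ft.
V₂ = q/y₂ = 41.1/7.48 = 5.49 ft/s. E₁ = y₁ + V₁²/2g = 12.4 ft; E₂ = y₂ + V₂²/2g = 7.95 ft. ΔE = E₁ − E₂ = 4.50 ft.

ΔE = 4.50 ft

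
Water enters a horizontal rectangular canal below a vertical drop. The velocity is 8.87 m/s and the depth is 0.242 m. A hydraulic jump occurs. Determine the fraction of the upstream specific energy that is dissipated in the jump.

Fr₁ = V₁/√(g·y₁) = 8.87/√(9.81×0.242) = 5.76.
By Bélanger, y₂/y₁ = ½[√(1 + 8Fr₁²) − 1] = ½[√266.1 − 1] = 7.66.
y₂ = 7.66 × 0.242 = 1.85 m.
E₁ = y₁ + V₁²/2g = 4.25 m. ΔE = (y₂ − y₁)³/(4y₁y₂) = 2.33 m. ΔE/E₁ = 2.33/4.25 = 0.548.

ΔE/E₁ = 0.548 (54.8%)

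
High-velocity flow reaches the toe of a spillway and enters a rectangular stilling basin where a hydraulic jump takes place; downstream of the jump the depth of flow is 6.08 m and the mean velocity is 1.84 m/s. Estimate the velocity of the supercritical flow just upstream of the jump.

V₁ = 17.9 m/s

Fr₂ = V₂/√(g·y₂) = 1.84/√(9.81×6.08) = 0.238.
Applying the sequent-depth relation in reverse, y₁/y₂ = ½[√(1 + 8Fr₂²) − 1] = ½[√1.454 − 1] = 0.103.
y₁ = 0.103 × 6.08 = 0.626 m.
V₁ = q/y₁ = 11.2/0.626 = 17.9 m/s.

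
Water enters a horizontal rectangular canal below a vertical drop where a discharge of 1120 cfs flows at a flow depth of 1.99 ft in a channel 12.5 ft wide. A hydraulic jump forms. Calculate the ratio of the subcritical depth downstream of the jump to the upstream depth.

y₂/y₁ = 7.47

q = Q/b = 1120/12.5 = 89.6 ft²/s; V₁ = q/y₁ = 45.0 ft/s. Fr₁ = V₁/√(g·y₁) = 5.62.
By Bélanger, y₂/y₁ = ½[√(1 + 8Fr₁²) − 1] = ½[√254.1 − 1] = 7.47.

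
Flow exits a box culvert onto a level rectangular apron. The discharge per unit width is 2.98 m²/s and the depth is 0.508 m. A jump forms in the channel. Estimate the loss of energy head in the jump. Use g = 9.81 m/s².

V₁ = q/y₁ = 2.98/0.508 = 5.87 m/s. Fr₁ = V₁/√(g·y₁) = 5.87/√(9.81×0.508) = 2.63.
Conjugate-depth relation: y₂/y₁ = ½[√(1 + 8Fr₁²) − 1] = ½[√56.24 − 1] = 3.25.
y₂ = 3.25 × 0.508 = 1.65 m.
Head loss: ΔE = (y₂ − y₁)³/(4y₁y₂) = (1.65 − 0.508)³/(4×0.508×1.65) = 1.49/3.35 = 0.445 m.

ΔE = 0.445 m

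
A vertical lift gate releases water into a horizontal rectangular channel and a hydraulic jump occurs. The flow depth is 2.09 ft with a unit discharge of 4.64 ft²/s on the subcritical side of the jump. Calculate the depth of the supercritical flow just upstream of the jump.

V₂ = q/y₂ = 4.64/2.09 = 2.22 ft/s; Fr₂ = V₂/√(g·y₂) = 0.271.
Since the conjugate-depth ratio holds either way, y₁/y₂ = ½[√(1 + 8Fr₂²) − 1] = ½[√1.586 − 1] = 0.130.
y₁ = 0.130 × 2.09 = 0.271 ft.

y₁ = 0.271 ft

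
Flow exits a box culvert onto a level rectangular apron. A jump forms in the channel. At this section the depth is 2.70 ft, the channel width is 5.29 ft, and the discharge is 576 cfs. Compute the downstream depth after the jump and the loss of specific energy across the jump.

y₂ = 15.2 ft; ΔE = 11.9 ft

q = Q/b = 576/5.29 = 109 ft²/s; V₁ = q/y₁ = 40.3 ft/s. Fr₁ = V₁/√(g·y₁) = 4.33.
Bélanger equation: y₂/y₁ = ½[√(1 + 8Fr₁²) − 1] = ½[√150.6 − 1] = 5.64.
y₂ = 5.64 × 2.70 = 15.2 ft.
V₂ = q/y₂ = 109/15.2 = 7.15 ft/s. E₁ = y₁ + V₁²/2g = 28.0 ft; E₂ = y₂ + V₂²/2g = 16.0 ft. ΔE = E₁ − E₂ = 11.9 ft.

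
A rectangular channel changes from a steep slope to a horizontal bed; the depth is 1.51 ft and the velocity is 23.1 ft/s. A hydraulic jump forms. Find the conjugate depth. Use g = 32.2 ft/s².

Fr₁ = V₁/√(g·y₁) = 23.1/√(32.2×1.51) = 3.31.
Bélanger equation: y₂/y₁ = ½[√(1 + 8Fr₁²) − 1] = ½[√88.80 − 1] = 4.21.
y₂ = 4.21 × 1.51 = 6.36 ft.

y₂ = 6.36 ft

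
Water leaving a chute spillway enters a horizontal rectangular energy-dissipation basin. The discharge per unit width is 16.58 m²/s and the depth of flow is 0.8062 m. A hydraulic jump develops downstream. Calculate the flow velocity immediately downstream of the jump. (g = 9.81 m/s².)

V₁ = q/y₁ = 16.58/0.8062 = 20.57 m/s. Fr₁ = V₁/√(g·y₁) = 20.57/√(9.81×0.8062) = 7.313.
Sequent-depth ratio: y₂/y₁ = ½[√(1 + 8Fr₁²) − 1] = ½[√428.82 − 1] = 9.854.
y₂ = 9.854 × 0.8062 = 7.944 m.
V₂ = q/y₂ = 16.58/7.944 = 2.087 m/s.

V₂ = 2.087 m/s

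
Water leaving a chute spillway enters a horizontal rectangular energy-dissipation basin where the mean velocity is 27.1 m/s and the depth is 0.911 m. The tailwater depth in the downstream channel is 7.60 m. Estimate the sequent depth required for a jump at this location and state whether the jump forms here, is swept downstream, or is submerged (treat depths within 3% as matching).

y₂ = 11.2 m; the jump is swept downstream

Fr₁ = V₁/√(g·y₁) = 27.1/√(9.81×0.911) = 9.07.
Bélanger equation: y₂/y₁ = ½[√(1 + 8Fr₁²) − 1] = ½[√658.4 − 1] = 12.3.
y₂ = 12.3 × 0.911 = 11.2 m.
Tailwater y_tw = 7.60 m: y_tw < y₂, so the jump is swept downstream.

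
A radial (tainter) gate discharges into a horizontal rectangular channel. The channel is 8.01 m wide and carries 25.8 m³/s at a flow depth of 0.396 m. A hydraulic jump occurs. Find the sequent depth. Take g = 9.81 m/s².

q = Q/b = 25.8/8.01 = 3.22 m²/s; V₁ = q/y₁ = 8.13 m/s. Fr₁ = V₁/√(g·y₁) = 4.13.
By Bélanger, y₂/y₁ = ½[√(1 + 8Fr₁²) − 1] = ½[√137.2 − 1] = 5.36.
y₂ = 5.36 × 0.396 = 2.12 m.

y₂ = 2.12 m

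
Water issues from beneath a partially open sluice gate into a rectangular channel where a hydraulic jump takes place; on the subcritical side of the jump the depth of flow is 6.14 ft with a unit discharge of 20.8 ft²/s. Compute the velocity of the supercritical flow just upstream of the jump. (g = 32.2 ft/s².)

V₂ = q/y₂ = 20.8/6.14 = 3.39 ft/s; Fr₂ = V₂/√(g·y₂) = 0.241.
Applying the sequent-depth relation in reverse, y₁/y₂ = ½[√(1 + 8Fr₂²) − 1] = ½[√1.464 − 1] = 0.105.
y₁ = 0.105 × 6.14 = 0.645 ft.
V₁ = q/y₁ = 20.8/0.645 = 32.2 ft/s.

V₁ = 32.2 ft/s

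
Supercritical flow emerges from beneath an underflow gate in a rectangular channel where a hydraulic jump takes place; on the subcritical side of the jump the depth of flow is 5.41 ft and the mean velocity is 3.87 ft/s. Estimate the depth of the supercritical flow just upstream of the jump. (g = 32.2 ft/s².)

Fr₂ = V₂/√(g·y₂) = 3.87/√(32.2×5.41) = 0.293.
The Bélanger relation is symmetric: y₁/y₂ = ½[√(1 + 8Fr₂²) − 1] = ½[√1.688 − 1] = 0.150.
y₁ = 0.150 × 5.41 = 0.809 ft.

y₁ = 0.809 ft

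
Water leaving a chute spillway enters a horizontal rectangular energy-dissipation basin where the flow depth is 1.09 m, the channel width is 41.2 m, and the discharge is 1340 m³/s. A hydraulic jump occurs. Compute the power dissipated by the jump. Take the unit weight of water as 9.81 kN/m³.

q = Q/b = 1340/41.2 = 32.5 m²/s; V₁ = q/y₁ = 29.8 m/s. Fr₁ = V₁/√(g·y₁) = 9.13.
By Bélanger, y₂/y₁ = ½[√(1 + 8Fr₁²) − 1] = ½[√667.1 − 1] = 12.4.
y₂ = 12.4 × 1.09 = 13.5 m.
V₂ = q/y₂ = 32.5/13.5 = 2.40 m/s. E₁ = y₁ + V₁²/2g = 46.5 m; E₂ = y₂ + V₂²/2g = 13.8 m. ΔE = E₁ − E₂ = 32.6 m.
P = γ·Q·ΔE = 9.81 × 1340 × 32.6 = 429115 kW.

P = 429115 kW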